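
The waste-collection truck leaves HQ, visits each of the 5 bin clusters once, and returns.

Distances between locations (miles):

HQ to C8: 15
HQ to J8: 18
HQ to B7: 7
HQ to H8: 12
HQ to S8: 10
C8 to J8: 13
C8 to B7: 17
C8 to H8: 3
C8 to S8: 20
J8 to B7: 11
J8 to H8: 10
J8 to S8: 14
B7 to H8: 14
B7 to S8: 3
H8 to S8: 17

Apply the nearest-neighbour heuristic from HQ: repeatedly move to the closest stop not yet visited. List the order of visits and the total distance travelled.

Nearest-neighbour total = 52 miles; route HQ → B7 → S8 → J8 → H8 → C8 → HQ.

From HQ: distances to unvisited — B7=7, S8=10, H8=12, C8=15, J8=18. Nearest is B7 (7).
From B7: distances to unvisited — S8=3, J8=11, H8=14, C8=17. Nearest is S8 (3).
From S8: distances to unvisited — J8=14, H8=17, C8=20. Nearest is J8 (14).
From J8: distances to unvisited — H8=10, C8=13. Nearest is H8 (10).
From H8: distances to unvisited — C8=3. Nearest is C8 (3).
Return C8→HQ: 15.
Total = 7 + 3 + 14 + 10 + 3 + 15 = 52.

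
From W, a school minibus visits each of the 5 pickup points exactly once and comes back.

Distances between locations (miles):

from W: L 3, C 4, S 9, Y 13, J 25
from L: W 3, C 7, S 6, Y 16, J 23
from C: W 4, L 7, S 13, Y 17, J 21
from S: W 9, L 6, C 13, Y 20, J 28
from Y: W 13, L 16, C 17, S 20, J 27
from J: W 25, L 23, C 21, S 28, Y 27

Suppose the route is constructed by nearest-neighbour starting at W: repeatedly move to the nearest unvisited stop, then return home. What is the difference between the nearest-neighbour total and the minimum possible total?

W: L=3, C=4, S=9, Y=13, J=25 ⇒ L
L: S=6, C=7, Y=16, J=23 ⇒ S
S: C=13, Y=20, J=28 ⇒ C
C: Y=17, J=21 ⇒ Y
Y: J=27 ⇒ J
NN route W → L → S → C → Y → J → W costs 91.
Optimal: W → L → S → Y → J → C → W costs 81 (by enumerating all 60 distinct tours).
Excess = 91 − 81 = 10.

10 miles longer than the optimal tour.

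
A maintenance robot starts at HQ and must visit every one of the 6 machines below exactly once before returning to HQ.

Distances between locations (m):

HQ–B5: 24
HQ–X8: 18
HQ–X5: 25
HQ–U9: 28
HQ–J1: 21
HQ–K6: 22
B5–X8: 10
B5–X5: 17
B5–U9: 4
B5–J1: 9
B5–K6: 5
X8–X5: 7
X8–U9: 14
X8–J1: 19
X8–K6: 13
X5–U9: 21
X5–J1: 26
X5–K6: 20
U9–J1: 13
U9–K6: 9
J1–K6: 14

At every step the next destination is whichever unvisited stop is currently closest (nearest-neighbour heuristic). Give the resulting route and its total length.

HQ → [X8:18 / J1:21 / K6:22 / B5:24 / X5:25 / U9:28] → X8 (18)
X8 → [X5:7 / B5:10 / K6:13 / U9:14 / J1:19] → X5 (7)
X5 → [B5:17 / K6:20 / U9:21 / J1:26] → B5 (17)
B5 → [U9:4 / K6:5 / J1:9] → U9 (4)
U9 → [K6:9 / J1:13] → K6 (9)
K6 → [J1:14] → J1 (14)
Return J1→HQ: 21.
Total = 18 + 7 + 17 + 4 + 9 + 14 + 21 = 90.

Nearest-neighbour total = 90 m; route HQ → X8 → X5 → B5 → U9 → K6 → J1 → HQ.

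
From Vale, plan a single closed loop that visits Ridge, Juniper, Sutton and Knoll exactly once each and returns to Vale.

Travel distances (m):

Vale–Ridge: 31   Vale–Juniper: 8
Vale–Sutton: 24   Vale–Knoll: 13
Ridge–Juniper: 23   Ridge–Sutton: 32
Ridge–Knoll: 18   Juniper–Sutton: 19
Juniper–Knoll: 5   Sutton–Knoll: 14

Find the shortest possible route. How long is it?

Minimum total distance: 87 m.

Vale-Ridge-Juniper-Sutton-Knoll-Vale: 31+23+19+14+13 = 100
Vale-Ridge-Juniper-Knoll-Sutton-Vale: 31+23+5+14+24 = 97
Vale-Ridge-Sutton-Juniper-Knoll-Vale: 31+32+19+5+13 = 100
Vale-Ridge-Sutton-Knoll-Juniper-Vale: 31+32+14+5+8 = 90
Vale-Ridge-Knoll-Juniper-Sutton-Vale: 31+18+5+19+24 = 97
Vale-Ridge-Knoll-Sutton-Juniper-Vale: 31+18+14+19+8 = 90
Vale-Juniper-Ridge-Sutton-Knoll-Vale: 8+23+32+14+13 = 90
Vale-Juniper-Ridge-Knoll-Sutton-Vale: 8+23+18+14+24 = 87
Vale-Juniper-Sutton-Ridge-Knoll-Vale: 8+19+32+18+13 = 90
Vale-Juniper-Knoll-Ridge-Sutton-Vale: 8+5+18+32+24 = 87
Vale-Sutton-Ridge-Juniper-Knoll-Vale: 24+32+23+5+13 = 97
Vale-Sutton-Juniper-Ridge-Knoll-Vale: 24+19+23+18+13 = 97
The minimum is 87.
One optimal route: Vale → Juniper → Ridge → Knoll → Sutton → Vale (or its reverse).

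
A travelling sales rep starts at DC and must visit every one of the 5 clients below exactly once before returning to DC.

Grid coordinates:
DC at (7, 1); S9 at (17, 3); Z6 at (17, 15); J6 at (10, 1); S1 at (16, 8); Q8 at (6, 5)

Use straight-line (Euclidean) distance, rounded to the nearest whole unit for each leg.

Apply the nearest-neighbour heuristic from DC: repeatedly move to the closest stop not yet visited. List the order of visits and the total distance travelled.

From DC: distances to unvisited — J6=3, Q8=4, S9=10, S1=11, Z6=17. Nearest is J6 (3).
From J6: distances to unvisited — Q8=6, S9=7, S1=9, Z6=16. Nearest is Q8 (6).
From Q8: distances to unvisited — S1=10, S9=11, Z6=15. Nearest is S1 (10).
From S1: distances to unvisited — S9=5, Z6=7. Nearest is S9 (5).
From S9: distances to unvisited — Z6=12. Nearest is Z6 (12).
Return Z6→DC: 17.
Total = 3 + 6 + 10 + 5 + 12 + 17 = 53.

53 along DC → J6 → Q8 → S1 → S9 → Z6 → DC.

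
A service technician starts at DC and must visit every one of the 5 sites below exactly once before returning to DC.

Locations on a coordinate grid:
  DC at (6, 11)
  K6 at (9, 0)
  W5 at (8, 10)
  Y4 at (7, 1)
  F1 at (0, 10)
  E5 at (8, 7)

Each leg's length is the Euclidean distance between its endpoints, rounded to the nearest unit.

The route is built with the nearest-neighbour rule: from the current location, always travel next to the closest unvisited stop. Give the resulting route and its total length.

Nearest-neighbour total = 32; route DC → W5 → E5 → Y4 → K6 → F1 → DC.

DC → [W5:2 / E5:4 / F1:6 / Y4:10 / K6:11] → W5 (2)
W5 → [E5:3 / F1:8 / Y4:9 / K6:10] → E5 (3)
E5 → [Y4:6 / K6:7 / F1:9] → Y4 (6)
Y4 → [K6:2 / F1:11] → K6 (2)
K6 → [F1:13] → F1 (13)
Return F1→DC: 6.
Total = 2 + 3 + 6 + 2 + 13 + 6 = 32.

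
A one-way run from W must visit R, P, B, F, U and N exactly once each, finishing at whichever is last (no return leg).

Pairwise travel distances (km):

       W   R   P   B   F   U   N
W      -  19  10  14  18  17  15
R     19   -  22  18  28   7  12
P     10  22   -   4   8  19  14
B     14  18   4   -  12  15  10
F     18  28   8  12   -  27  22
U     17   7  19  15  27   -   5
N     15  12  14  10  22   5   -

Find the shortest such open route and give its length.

There are 6! = 720 possible orderings.
W → R → P → B → F → U → N: 19+22+4+12+27+5 = 89
W → R → P → B → F → N → U: 19+22+4+12+22+5 = 84
W → R → P → B → U → F → N: 19+22+4+15+27+22 = 109
W → R → P → B → U → N → F: 19+22+4+15+5+22 = 87
W → R → P → B → N → F → U: 19+22+4+10+22+27 = 104
W → R → P → B → N → U → F: 19+22+4+10+5+27 = 87
W → R → P → F → B → U → N: 19+22+8+12+15+5 = 81
W → R → P → F → B → N → U: 19+22+8+12+10+5 = 76
… (712 more)
W → P → F → B → N → U → R: 10+8+12+10+5+7 = 52  ← best
The minimum is 52.
One shortest path: W → P → F → B → N → U → R.

Shortest open route: 52 km.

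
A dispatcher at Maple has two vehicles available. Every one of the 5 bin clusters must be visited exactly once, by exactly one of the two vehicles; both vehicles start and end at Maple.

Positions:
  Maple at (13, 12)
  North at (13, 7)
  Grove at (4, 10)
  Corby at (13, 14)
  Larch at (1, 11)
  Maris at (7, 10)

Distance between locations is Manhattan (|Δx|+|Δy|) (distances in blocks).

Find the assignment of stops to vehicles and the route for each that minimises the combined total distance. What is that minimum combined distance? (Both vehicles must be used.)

38 blocks — the smallest possible combined total.

Check every non-empty split of the stops between the two vehicles; for each half take its own optimal tour:
  {North} + {Grove, Corby, Larch, Maris}: 10 + 32 = 42
  {Grove} + {North, Corby, Larch, Maris}: 22 + 38 = 60
  {North, Grove} + {Corby, Larch, Maris}: 28 + 32 = 60
  {Corby} + {North, Grove, Larch, Maris}: 4 + 34 = 38
  {North, Corby} + {Grove, Larch, Maris}: 14 + 28 = 42
  {Grove, Corby} + {North, Larch, Maris}: 26 + 34 = 60
  … (15 splits in total)
Best: vehicle 1 Maple → Corby → Maple = 4; vehicle 2 Maple → North → Maris → Grove → Larch → Maple = 34; combined 38.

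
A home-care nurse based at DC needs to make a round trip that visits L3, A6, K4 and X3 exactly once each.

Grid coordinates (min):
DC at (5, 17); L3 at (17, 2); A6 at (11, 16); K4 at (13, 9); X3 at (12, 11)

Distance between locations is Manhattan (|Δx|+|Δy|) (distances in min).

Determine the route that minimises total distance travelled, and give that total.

There are 12 distinct closed tours to check (reversals are equivalent).
DC-L3-A6-K4-X3-DC: 27+20+9+3+13 = 72
DC-L3-A6-X3-K4-DC: 27+20+6+3+16 = 72
DC-L3-K4-A6-X3-DC: 27+11+9+6+13 = 66
DC-L3-K4-X3-A6-DC: 27+11+3+6+7 = 54
DC-L3-X3-A6-K4-DC: 27+14+6+9+16 = 72
DC-L3-X3-K4-A6-DC: 27+14+3+9+7 = 60
DC-A6-L3-K4-X3-DC: 7+20+11+3+13 = 54
DC-A6-L3-X3-K4-DC: 7+20+14+3+16 = 60
DC-A6-K4-L3-X3-DC: 7+9+11+14+13 = 54
DC-A6-X3-L3-K4-DC: 7+6+14+11+16 = 54
DC-K4-L3-A6-X3-DC: 16+11+20+6+13 = 66
DC-K4-A6-L3-X3-DC: 16+9+20+14+13 = 72
The minimum is 54.
One optimal route: DC → L3 → K4 → X3 → A6 → DC (or its reverse).

Minimum total distance: 54 min.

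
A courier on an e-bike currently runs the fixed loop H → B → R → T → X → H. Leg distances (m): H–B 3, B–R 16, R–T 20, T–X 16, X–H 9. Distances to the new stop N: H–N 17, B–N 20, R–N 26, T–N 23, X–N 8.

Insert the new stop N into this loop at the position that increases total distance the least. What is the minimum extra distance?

Insertion cost between consecutive stops i–j is d(i,N) + d(N,j) − d(i,j):
  between H and B: 17 + 20 − 3 = 34
  between B and R: 20 + 26 − 16 = 30
  between R and T: 26 + 23 − 20 = 29
  between T and X: 23 + 8 − 16 = 15
  between X and H: 8 + 17 − 9 = 16
Cheapest insertion is between T and X, adding 15.
New total = 64 + 15 = 79.

Minimum extra distance: 15 m, inserting N between T and X.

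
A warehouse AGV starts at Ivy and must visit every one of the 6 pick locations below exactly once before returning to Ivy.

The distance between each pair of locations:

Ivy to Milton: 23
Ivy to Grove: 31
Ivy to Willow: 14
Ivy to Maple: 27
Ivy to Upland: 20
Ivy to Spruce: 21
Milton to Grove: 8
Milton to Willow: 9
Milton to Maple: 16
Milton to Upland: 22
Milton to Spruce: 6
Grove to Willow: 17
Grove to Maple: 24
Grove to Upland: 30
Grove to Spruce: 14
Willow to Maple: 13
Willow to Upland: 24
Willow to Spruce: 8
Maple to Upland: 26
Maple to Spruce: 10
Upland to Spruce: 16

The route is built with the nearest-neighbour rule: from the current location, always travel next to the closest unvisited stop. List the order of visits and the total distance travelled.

At Ivy the remaining stops are Willow 14, Upland 20, Spruce 21, Milton 23, Maple 27, Grove 31; go to Willow.
At Willow the remaining stops are Spruce 8, Milton 9, Maple 13, Grove 17, Upland 24; go to Spruce.
At Spruce the remaining stops are Milton 6, Maple 10, Grove 14, Upland 16; go to Milton.
At Milton the remaining stops are Grove 8, Maple 16, Upland 22; go to Grove.
At Grove the remaining stops are Maple 24, Upland 30; go to Maple.
At Maple the remaining stops are Upland 26; go to Upland.
Return Upland→Ivy: 20.
Total = 14 + 8 + 6 + 8 + 24 + 26 + 20 = 106.

Nearest-neighbour total = 106; route Ivy → Willow → Spruce → Milton → Grove → Maple → Upland → Ivy.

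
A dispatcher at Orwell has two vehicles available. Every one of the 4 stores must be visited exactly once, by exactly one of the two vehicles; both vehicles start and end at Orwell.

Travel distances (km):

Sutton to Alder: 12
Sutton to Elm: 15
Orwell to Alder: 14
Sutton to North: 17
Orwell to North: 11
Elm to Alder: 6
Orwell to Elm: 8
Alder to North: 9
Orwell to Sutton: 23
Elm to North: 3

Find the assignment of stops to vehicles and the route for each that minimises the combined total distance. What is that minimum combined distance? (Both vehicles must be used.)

Check every non-empty split of the stops between the two vehicles; for each half take its own optimal tour:
  {Sutton} + {Elm, Alder, North}: 46 + 34 = 80
  {Elm} + {Sutton, Alder, North}: 16 + 54 = 70
  {Sutton, Elm} + {Alder, North}: 46 + 34 = 80
  {Alder} + {Sutton, Elm, North}: 28 + 51 = 79
  {Sutton, Alder} + {Elm, North}: 49 + 22 = 71
  {Elm, Alder} + {Sutton, North}: 28 + 51 = 79
  … (7 splits in total)
Best: vehicle 1 Orwell → Elm → Orwell = 16; vehicle 2 Orwell → Alder → Sutton → North → Orwell = 54; combined 70.

Minimum combined distance: 70 km.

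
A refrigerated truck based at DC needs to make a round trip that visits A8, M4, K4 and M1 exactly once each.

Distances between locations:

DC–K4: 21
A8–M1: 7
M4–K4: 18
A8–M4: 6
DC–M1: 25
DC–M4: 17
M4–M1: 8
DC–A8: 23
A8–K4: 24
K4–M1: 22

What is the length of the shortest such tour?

Minimum total distance: 73.

There are 12 distinct closed tours to check (reversals are equivalent).
DC → A8 → M4 → K4 → M1 → DC: 23+6+18+22+25 = 94
DC → A8 → M4 → M1 → K4 → DC: 23+6+8+22+21 = 80
DC → A8 → K4 → M4 → M1 → DC: 23+24+18+8+25 = 98
DC → A8 → K4 → M1 → M4 → DC: 23+24+22+8+17 = 94
DC → A8 → M1 → M4 → K4 → DC: 23+7+8+18+21 = 77
DC → A8 → M1 → K4 → M4 → DC: 23+7+22+18+17 = 87
DC → M4 → A8 → K4 → M1 → DC: 17+6+24+22+25 = 94
DC → M4 → A8 → M1 → K4 → DC: 17+6+7+22+21 = 73
DC → M4 → K4 → A8 → M1 → DC: 17+18+24+7+25 = 91
DC → M4 → M1 → A8 → K4 → DC: 17+8+7+24+21 = 77
DC → K4 → A8 → M4 → M1 → DC: 21+24+6+8+25 = 84
DC → K4 → M4 → A8 → M1 → DC: 21+18+6+7+25 = 77
The minimum is 73.
One optimal route: DC → M4 → A8 → M1 → K4 → DC (or its reverse).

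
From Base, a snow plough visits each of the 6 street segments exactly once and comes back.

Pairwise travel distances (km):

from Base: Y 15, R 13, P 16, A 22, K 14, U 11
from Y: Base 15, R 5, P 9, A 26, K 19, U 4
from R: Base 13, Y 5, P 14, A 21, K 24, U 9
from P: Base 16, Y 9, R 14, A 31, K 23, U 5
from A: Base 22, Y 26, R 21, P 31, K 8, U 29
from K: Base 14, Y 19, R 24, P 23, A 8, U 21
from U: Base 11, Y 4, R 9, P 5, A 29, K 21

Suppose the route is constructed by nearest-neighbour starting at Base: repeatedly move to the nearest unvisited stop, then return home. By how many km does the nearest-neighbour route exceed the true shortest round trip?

From Base: U=11, R=13, K=14, Y=15, P=16, A=22 → choose U (11).
From U: Y=4, P=5, R=9, K=21, A=29 → choose Y (4).
From Y: R=5, P=9, K=19, A=26 → choose R (5).
From R: P=14, A=21, K=24 → choose P (14).
From P: K=23, A=31 → choose K (23).
From K: A=8 → choose A (8).
NN route Base → U → Y → R → P → K → A → Base costs 87.
Optimal: Base → P → U → Y → R → A → K → Base costs 73 (by enumerating all 360 distinct tours).
Excess = 87 − 73 = 14.

The nearest-neighbour route is 14 km longer than optimal.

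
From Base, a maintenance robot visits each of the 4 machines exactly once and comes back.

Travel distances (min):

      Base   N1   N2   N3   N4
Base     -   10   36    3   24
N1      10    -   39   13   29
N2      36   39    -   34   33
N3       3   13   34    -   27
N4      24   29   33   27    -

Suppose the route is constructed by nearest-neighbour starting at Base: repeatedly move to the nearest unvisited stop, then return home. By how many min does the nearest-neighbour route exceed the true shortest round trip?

The nearest-neighbour route is 5 min longer than optimal.

Base: N3=3, N1=10, N4=24, N2=36 ⇒ N3
N3: N1=13, N4=27, N2=34 ⇒ N1
N1: N4=29, N2=39 ⇒ N4
N4: N2=33 ⇒ N2
NN route Base → N3 → N1 → N4 → N2 → Base costs 114.
Optimal: Base → N1 → N4 → N2 → N3 → Base costs 109 (by enumerating all 12 distinct tours).
Excess = 114 − 109 = 5.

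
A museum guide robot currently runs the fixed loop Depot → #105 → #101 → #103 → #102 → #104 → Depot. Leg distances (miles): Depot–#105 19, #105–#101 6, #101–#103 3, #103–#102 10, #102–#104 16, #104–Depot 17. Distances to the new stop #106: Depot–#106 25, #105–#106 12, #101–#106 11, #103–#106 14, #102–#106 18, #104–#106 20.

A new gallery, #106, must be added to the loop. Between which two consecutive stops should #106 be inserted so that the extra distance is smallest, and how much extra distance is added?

Insertion cost between consecutive stops i–j is d(i,#106) + d(#106,j) − d(i,j):
  between Depot and #105: 25 + 12 − 19 = 18
  between #105 and #101: 12 + 11 − 6 = 17
  between #101 and #103: 11 + 14 − 3 = 22
  between #103 and #102: 14 + 18 − 10 = 22
  between #102 and #104: 18 + 20 − 16 = 22
  between #104 and Depot: 20 + 25 − 17 = 28
Cheapest insertion is between #105 and #101, adding 17.
New total = 71 + 17 = 88.

Adding 17 miles by placing #106 on the #105–#101 leg.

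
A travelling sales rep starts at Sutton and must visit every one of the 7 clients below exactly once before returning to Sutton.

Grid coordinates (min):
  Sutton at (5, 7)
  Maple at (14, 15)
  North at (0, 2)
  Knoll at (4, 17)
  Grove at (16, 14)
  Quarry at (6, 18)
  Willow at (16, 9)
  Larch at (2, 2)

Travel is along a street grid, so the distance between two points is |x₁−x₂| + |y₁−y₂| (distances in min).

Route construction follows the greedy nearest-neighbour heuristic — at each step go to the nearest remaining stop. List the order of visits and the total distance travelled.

Nearest-neighbour total = 64 min; route Sutton → Larch → North → Knoll → Quarry → Maple → Grove → Willow → Sutton.

From Sutton: distances to unvisited — Larch=8, North=10, Knoll=11, Quarry=12, Willow=13, Maple=17, Grove=18. Nearest is Larch (8).
From Larch: distances to unvisited — North=2, Knoll=17, Quarry=20, Willow=21, Maple=25, Grove=26. Nearest is North (2).
From North: distances to unvisited — Knoll=19, Quarry=22, Willow=23, Maple=27, Grove=28. Nearest is Knoll (19).
From Knoll: distances to unvisited — Quarry=3, Maple=12, Grove=15, Willow=20. Nearest is Quarry (3).
From Quarry: distances to unvisited — Maple=11, Grove=14, Willow=19. Nearest is Maple (11).
From Maple: distances to unvisited — Grove=3, Willow=8. Nearest is Grove (3).
From Grove: distances to unvisited — Willow=5. Nearest is Willow (5).
Return Willow→Sutton: 13.
Total = 8 + 2 + 19 + 3 + 11 + 3 + 5 + 13 = 64.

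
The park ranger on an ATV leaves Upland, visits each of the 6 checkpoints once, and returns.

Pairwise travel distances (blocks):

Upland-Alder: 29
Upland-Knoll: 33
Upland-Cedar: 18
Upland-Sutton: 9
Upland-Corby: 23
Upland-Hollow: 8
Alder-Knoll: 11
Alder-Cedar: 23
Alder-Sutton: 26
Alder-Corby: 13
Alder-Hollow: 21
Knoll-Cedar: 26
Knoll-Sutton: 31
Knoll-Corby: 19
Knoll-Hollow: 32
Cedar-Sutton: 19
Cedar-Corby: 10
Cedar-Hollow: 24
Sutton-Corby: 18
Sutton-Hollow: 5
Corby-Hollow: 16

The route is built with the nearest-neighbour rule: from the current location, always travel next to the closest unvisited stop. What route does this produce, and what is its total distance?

108 blocks along Upland → Hollow → Sutton → Corby → Cedar → Alder → Knoll → Upland.

At Upland the remaining stops are Hollow 8, Sutton 9, Cedar 18, Corby 23, Alder 29, Knoll 33; go to Hollow.
At Hollow the remaining stops are Sutton 5, Corby 16, Alder 21, Cedar 24, Knoll 32; go to Sutton.
At Sutton the remaining stops are Corby 18, Cedar 19, Alder 26, Knoll 31; go to Corby.
At Corby the remaining stops are Cedar 10, Alder 13, Knoll 19; go to Cedar.
At Cedar the remaining stops are Alder 23, Knoll 26; go to Alder.
At Alder the remaining stops are Knoll 11; go to Knoll.
Return Knoll→Upland: 33.
Total = 8 + 5 + 18 + 10 + 23 + 11 + 33 = 108.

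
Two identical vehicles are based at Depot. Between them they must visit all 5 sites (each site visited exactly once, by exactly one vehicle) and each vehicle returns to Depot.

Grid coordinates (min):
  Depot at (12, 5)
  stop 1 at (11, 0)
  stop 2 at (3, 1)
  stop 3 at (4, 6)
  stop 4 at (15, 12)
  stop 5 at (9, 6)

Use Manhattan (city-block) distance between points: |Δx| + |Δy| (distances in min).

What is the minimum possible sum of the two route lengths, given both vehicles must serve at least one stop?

50 min — the smallest possible combined total.

Check every non-empty split of the stops between the two vehicles; for each half take its own optimal tour:
  {stop 1} + {stop 2, stop 3, stop 4, stop 5}: 12 + 46 = 58
  {stop 2} + {stop 1, stop 3, stop 4, stop 5}: 26 + 46 = 72
  {stop 1, stop 2} + {stop 3, stop 4, stop 5}: 28 + 36 = 64
  {stop 3} + {stop 1, stop 2, stop 4, stop 5}: 18 + 48 = 66
  {stop 1, stop 3} + {stop 2, stop 4, stop 5}: 28 + 46 = 74
  {stop 2, stop 3} + {stop 1, stop 4, stop 5}: 28 + 36 = 64
  … (15 splits in total)
  {stop 4} + {stop 1, stop 2, stop 3, stop 5}: 20 + 30 = 50  ← best
Best: vehicle 1 Depot → stop 4 → Depot = 20; vehicle 2 Depot → stop 1 → stop 2 → stop 3 → stop 5 → Depot = 30; combined 50.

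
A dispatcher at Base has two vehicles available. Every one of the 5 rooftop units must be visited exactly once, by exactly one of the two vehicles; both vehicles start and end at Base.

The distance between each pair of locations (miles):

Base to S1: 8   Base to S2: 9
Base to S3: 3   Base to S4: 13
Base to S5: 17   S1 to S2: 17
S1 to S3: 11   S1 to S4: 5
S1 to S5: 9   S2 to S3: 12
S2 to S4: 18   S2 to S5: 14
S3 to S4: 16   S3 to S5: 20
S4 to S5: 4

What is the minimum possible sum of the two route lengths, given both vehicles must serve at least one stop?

Minimum combined distance: 46 miles.

Try each way of splitting the stops between the two vehicles (each non-empty) and, for each split, find the best tour for each vehicle:
  {S1} + {S2, S3, S4, S5}: 16 + 46 = 62
  {S2} + {S1, S3, S4, S5}: 18 + 40 = 58
  {S1, S2} + {S3, S4, S5}: 34 + 40 = 74
  {S3} + {S1, S2, S4, S5}: 6 + 40 = 46
  {S1, S3} + {S2, S4, S5}: 22 + 40 = 62
  {S2, S3} + {S1, S4, S5}: 24 + 34 = 58
  … (15 splits in total)
Best: vehicle 1 Base → S3 → Base = 6; vehicle 2 Base → S1 → S4 → S5 → S2 → Base = 40; combined 46.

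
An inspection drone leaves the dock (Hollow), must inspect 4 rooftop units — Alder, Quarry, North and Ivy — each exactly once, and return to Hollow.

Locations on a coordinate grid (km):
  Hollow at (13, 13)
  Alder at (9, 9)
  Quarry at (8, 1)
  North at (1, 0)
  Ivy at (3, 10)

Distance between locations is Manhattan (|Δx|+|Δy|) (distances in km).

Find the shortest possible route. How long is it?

There are 12 distinct closed tours to check (reversals are equivalent).
Hollow → Alder → Quarry → North → Ivy → Hollow: 8+9+8+12+13 = 50
Hollow → Alder → Quarry → Ivy → North → Hollow: 8+9+14+12+25 = 68
Hollow → Alder → North → Quarry → Ivy → Hollow: 8+17+8+14+13 = 60
Hollow → Alder → North → Ivy → Quarry → Hollow: 8+17+12+14+17 = 68
Hollow → Alder → Ivy → Quarry → North → Hollow: 8+7+14+8+25 = 62
Hollow → Alder → Ivy → North → Quarry → Hollow: 8+7+12+8+17 = 52
Hollow → Quarry → Alder → North → Ivy → Hollow: 17+9+17+12+13 = 68
Hollow → Quarry → Alder → Ivy → North → Hollow: 17+9+7+12+25 = 70
Hollow → Quarry → North → Alder → Ivy → Hollow: 17+8+17+7+13 = 62
Hollow → Quarry → Ivy → Alder → North → Hollow: 17+14+7+17+25 = 80
Hollow → North → Alder → Quarry → Ivy → Hollow: 25+17+9+14+13 = 78
Hollow → North → Quarry → Alder → Ivy → Hollow: 25+8+9+7+13 = 62
The minimum is 50.
One optimal route: Hollow → Alder → Quarry → North → Ivy → Hollow (or its reverse).

Minimum total distance: 50 km.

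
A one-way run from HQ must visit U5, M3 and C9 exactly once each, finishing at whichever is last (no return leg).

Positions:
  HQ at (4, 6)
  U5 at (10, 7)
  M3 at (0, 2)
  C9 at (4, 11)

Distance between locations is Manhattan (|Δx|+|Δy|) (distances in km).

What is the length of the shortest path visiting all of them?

30 km — the minimum one-way total.

There are 3! = 6 possible orderings.
HQ→U5→M3→C9: 7+15+13 = 35
HQ→U5→C9→M3: 7+10+13 = 30
HQ→M3→U5→C9: 8+15+10 = 33
HQ→M3→C9→U5: 8+13+10 = 31
HQ→C9→U5→M3: 5+10+15 = 30
HQ→C9→M3→U5: 5+13+15 = 33
The minimum is 30.
One shortest path: HQ → U5 → C9 → M3.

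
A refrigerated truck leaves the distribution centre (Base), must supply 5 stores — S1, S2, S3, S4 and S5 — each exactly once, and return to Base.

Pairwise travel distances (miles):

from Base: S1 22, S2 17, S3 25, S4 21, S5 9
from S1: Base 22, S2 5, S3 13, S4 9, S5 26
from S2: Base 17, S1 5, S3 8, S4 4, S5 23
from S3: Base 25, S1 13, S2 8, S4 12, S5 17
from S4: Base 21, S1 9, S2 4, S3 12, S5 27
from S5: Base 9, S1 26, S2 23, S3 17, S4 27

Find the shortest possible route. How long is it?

With 5 stops there are 5!/2 = 60 distinct round trips (a route and its reverse cost the same).
Base → S1 → S2 → S3 → S4 → S5 → Base: 22+5+8+12+27+9 = 83
Base → S1 → S2 → S3 → S5 → S4 → Base: 22+5+8+17+27+21 = 100
Base → S1 → S2 → S4 → S3 → S5 → Base: 22+5+4+12+17+9 = 69
Base → S1 → S2 → S4 → S5 → S3 → Base: 22+5+4+27+17+25 = 100
Base → S1 → S2 → S5 → S3 → S4 → Base: 22+5+23+17+12+21 = 100
Base → S1 → S2 → S5 → S4 → S3 → Base: 22+5+23+27+12+25 = 114
Base → S1 → S3 → S2 → S4 → S5 → Base: 22+13+8+4+27+9 = 83
Base → S1 → S3 → S2 → S5 → S4 → Base: 22+13+8+23+27+21 = 114
Base → S1 → S3 → S4 → S2 → S5 → Base: 22+13+12+4+23+9 = 83
Base → S1 → S3 → S4 → S5 → S2 → Base: 22+13+12+27+23+17 = 114
Base → S1 → S3 → S5 → S2 → S4 → Base: 22+13+17+23+4+21 = 100
Base → S1 → S3 → S5 → S4 → S2 → Base: 22+13+17+27+4+17 = 100
Base → S1 → S4 → S2 → S3 → S5 → Base: 22+9+4+8+17+9 = 69
Base → S1 → S4 → S2 → S5 → S3 → Base: 22+9+4+23+17+25 = 100
… (46 more)
The minimum is 69.
One optimal route: Base → S1 → S2 → S4 → S3 → S5 → Base (or its reverse).

Shortest round trip = 69 miles.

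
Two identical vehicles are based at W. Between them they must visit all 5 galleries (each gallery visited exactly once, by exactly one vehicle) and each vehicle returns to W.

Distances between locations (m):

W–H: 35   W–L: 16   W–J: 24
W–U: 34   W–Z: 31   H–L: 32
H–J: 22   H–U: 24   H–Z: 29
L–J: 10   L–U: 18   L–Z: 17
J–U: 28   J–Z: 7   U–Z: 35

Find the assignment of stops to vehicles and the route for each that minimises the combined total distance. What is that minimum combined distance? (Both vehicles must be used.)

Minimum combined distance: 150 m.

Try each way of splitting the stops between the two vehicles (each non-empty) and, for each split, find the best tour for each vehicle:
  {H} + {L, J, U, Z}: 70 + 100 = 170
  {L} + {H, J, U, Z}: 32 + 118 = 150
  {H, L} + {J, U, Z}: 83 + 100 = 183
  {J} + {H, L, U, Z}: 48 + 118 = 166
  {H, J} + {L, U, Z}: 81 + 100 = 181
  {L, J} + {H, U, Z}: 50 + 118 = 168
  … (15 splits in total)
Best: vehicle 1 W → L → W = 32; vehicle 2 W → J → Z → H → U → W = 118; combined 150.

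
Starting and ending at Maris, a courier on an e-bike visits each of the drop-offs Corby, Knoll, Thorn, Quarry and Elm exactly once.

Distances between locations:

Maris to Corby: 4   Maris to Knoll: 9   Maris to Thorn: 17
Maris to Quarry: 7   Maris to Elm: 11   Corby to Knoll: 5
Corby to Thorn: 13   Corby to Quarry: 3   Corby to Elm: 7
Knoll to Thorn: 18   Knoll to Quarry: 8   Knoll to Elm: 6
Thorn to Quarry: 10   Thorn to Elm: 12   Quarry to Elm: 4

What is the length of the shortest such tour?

Shortest round trip = 44.

Maris-Corby-Knoll-Thorn-Quarry-Elm-Maris: 4+5+18+10+4+11 = 52
Maris-Corby-Knoll-Thorn-Elm-Quarry-Maris: 4+5+18+12+4+7 = 50
Maris-Corby-Knoll-Quarry-Thorn-Elm-Maris: 4+5+8+10+12+11 = 50
Maris-Corby-Knoll-Quarry-Elm-Thorn-Maris: 4+5+8+4+12+17 = 50
Maris-Corby-Knoll-Elm-Thorn-Quarry-Maris: 4+5+6+12+10+7 = 44
Maris-Corby-Knoll-Elm-Quarry-Thorn-Maris: 4+5+6+4+10+17 = 46
Maris-Corby-Thorn-Knoll-Quarry-Elm-Maris: 4+13+18+8+4+11 = 58
Maris-Corby-Thorn-Knoll-Elm-Quarry-Maris: 4+13+18+6+4+7 = 52
Maris-Corby-Thorn-Quarry-Knoll-Elm-Maris: 4+13+10+8+6+11 = 52
Maris-Corby-Thorn-Quarry-Elm-Knoll-Maris: 4+13+10+4+6+9 = 46
Maris-Corby-Thorn-Elm-Knoll-Quarry-Maris: 4+13+12+6+8+7 = 50
Maris-Corby-Thorn-Elm-Quarry-Knoll-Maris: 4+13+12+4+8+9 = 50
Maris-Corby-Quarry-Knoll-Thorn-Elm-Maris: 4+3+8+18+12+11 = 56
Maris-Corby-Quarry-Knoll-Elm-Thorn-Maris: 4+3+8+6+12+17 = 50
… (46 more)
The minimum is 44.
One optimal route: Maris → Corby → Knoll → Elm → Thorn → Quarry → Maris (or its reverse).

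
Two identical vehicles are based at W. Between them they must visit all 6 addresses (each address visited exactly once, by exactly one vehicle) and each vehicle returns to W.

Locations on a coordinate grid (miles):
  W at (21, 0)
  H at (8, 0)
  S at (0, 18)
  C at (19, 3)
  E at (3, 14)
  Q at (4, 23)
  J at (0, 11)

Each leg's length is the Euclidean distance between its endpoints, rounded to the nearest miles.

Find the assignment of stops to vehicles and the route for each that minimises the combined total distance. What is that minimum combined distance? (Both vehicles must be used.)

Minimum combined distance: 79 miles.

There are 2^5 − 1 = 31 ways to divide the 6 stops into two non-empty groups. For each, the best each vehicle can do is its own shortest tour through its group:
  {H} + {S, C, E, Q, J}: 26 + 68 = 94
  {S} + {H, C, E, Q, J}: 56 + 69 = 125
  {H, S} + {C, E, Q, J}: 61 + 66 = 127
  {C} + {H, S, E, Q, J}: 8 + 71 = 79
  {H, C} + {S, E, Q, J}: 28 + 68 = 96
  {S, C} + {H, E, Q, J}: 56 + 69 = 125
  … (31 splits in total)
Best: vehicle 1 W → C → W = 8; vehicle 2 W → H → J → E → S → Q → W = 71; combined 79.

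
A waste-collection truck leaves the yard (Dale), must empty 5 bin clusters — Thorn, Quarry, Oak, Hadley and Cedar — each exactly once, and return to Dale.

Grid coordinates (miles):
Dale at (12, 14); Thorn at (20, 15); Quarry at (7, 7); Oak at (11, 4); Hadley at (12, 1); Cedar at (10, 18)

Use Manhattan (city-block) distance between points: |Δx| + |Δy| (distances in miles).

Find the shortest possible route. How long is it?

60 miles — the shortest possible round trip.

Dale→Thorn→Quarry→Oak→Hadley→Cedar→Dale: 9+21+7+4+19+6 = 66
Dale→Thorn→Quarry→Oak→Cedar→Hadley→Dale: 9+21+7+15+19+13 = 84
Dale→Thorn→Quarry→Hadley→Oak→Cedar→Dale: 9+21+11+4+15+6 = 66
Dale→Thorn→Quarry→Hadley→Cedar→Oak→Dale: 9+21+11+19+15+11 = 86
Dale→Thorn→Quarry→Cedar→Oak→Hadley→Dale: 9+21+14+15+4+13 = 76
Dale→Thorn→Quarry→Cedar→Hadley→Oak→Dale: 9+21+14+19+4+11 = 78
Dale→Thorn→Oak→Quarry→Hadley→Cedar→Dale: 9+20+7+11+19+6 = 72
Dale→Thorn→Oak→Quarry→Cedar→Hadley→Dale: 9+20+7+14+19+13 = 82
Dale→Thorn→Oak→Hadley→Quarry→Cedar→Dale: 9+20+4+11+14+6 = 64
Dale→Thorn→Oak→Hadley→Cedar→Quarry→Dale: 9+20+4+19+14+12 = 78
Dale→Thorn→Oak→Cedar→Quarry→Hadley→Dale: 9+20+15+14+11+13 = 82
Dale→Thorn→Oak→Cedar→Hadley→Quarry→Dale: 9+20+15+19+11+12 = 86
Dale→Thorn→Hadley→Quarry→Oak→Cedar→Dale: 9+22+11+7+15+6 = 70
Dale→Thorn→Hadley→Quarry→Cedar→Oak→Dale: 9+22+11+14+15+11 = 82
… (46 more)
Dale→Thorn→Cedar→Quarry→Oak→Hadley→Dale: 9+13+14+7+4+13 = 60  ← best
The minimum is 60.
One optimal route: Dale → Thorn → Cedar → Quarry → Oak → Hadley → Dale (or its reverse).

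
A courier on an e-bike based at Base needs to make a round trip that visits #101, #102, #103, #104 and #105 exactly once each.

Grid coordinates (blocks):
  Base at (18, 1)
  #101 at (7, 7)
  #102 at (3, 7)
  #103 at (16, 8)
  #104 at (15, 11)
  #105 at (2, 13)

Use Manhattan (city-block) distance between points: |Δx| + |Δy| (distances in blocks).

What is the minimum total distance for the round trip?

56 blocks — the shortest possible round trip.

There are 60 distinct closed tours to check (reversals are equivalent).
Base → #101 → #102 → #103 → #104 → #105 → Base: 17+4+14+4+15+28 = 82
Base → #101 → #102 → #103 → #105 → #104 → Base: 17+4+14+19+15+13 = 82
Base → #101 → #102 → #104 → #103 → #105 → Base: 17+4+16+4+19+28 = 88
Base → #101 → #102 → #104 → #105 → #103 → Base: 17+4+16+15+19+9 = 80
Base → #101 → #102 → #105 → #103 → #104 → Base: 17+4+7+19+4+13 = 64
Base → #101 → #102 → #105 → #104 → #103 → Base: 17+4+7+15+4+9 = 56
Base → #101 → #103 → #102 → #104 → #105 → Base: 17+10+14+16+15+28 = 100
Base → #101 → #103 → #102 → #105 → #104 → Base: 17+10+14+7+15+13 = 76
Base → #101 → #103 → #104 → #102 → #105 → Base: 17+10+4+16+7+28 = 82
Base → #101 → #103 → #104 → #105 → #102 → Base: 17+10+4+15+7+21 = 74
Base → #101 → #103 → #105 → #102 → #104 → Base: 17+10+19+7+16+13 = 82
Base → #101 → #103 → #105 → #104 → #102 → Base: 17+10+19+15+16+21 = 98
Base → #101 → #104 → #102 → #103 → #105 → Base: 17+12+16+14+19+28 = 106
Base → #101 → #104 → #102 → #105 → #103 → Base: 17+12+16+7+19+9 = 80
… (46 more)
The minimum is 56.
One optimal route: Base → #101 → #102 → #105 → #104 → #103 → Base (or its reverse).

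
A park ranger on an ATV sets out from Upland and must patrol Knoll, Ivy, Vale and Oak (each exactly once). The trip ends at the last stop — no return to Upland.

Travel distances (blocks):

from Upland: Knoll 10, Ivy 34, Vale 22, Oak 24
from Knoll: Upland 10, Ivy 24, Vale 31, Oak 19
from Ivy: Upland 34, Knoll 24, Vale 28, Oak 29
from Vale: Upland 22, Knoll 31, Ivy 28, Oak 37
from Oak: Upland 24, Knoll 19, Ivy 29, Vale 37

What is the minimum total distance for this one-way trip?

There are 4! = 24 possible orderings.
Upland → Knoll → Ivy → Vale → Oak: 10+24+28+37 = 99
Upland → Knoll → Ivy → Oak → Vale: 10+24+29+37 = 100
Upland → Knoll → Vale → Ivy → Oak: 10+31+28+29 = 98
Upland → Knoll → Vale → Oak → Ivy: 10+31+37+29 = 107
Upland → Knoll → Oak → Ivy → Vale: 10+19+29+28 = 86
Upland → Knoll → Oak → Vale → Ivy: 10+19+37+28 = 94
Upland → Ivy → Knoll → Vale → Oak: 34+24+31+37 = 126
Upland → Ivy → Knoll → Oak → Vale: 34+24+19+37 = 114
Upland → Ivy → Vale → Knoll → Oak: 34+28+31+19 = 112
Upland → Ivy → Vale → Oak → Knoll: 34+28+37+19 = 118
Upland → Ivy → Oak → Knoll → Vale: 34+29+19+31 = 113
Upland → Ivy → Oak → Vale → Knoll: 34+29+37+31 = 131
Upland → Vale → Knoll → Ivy → Oak: 22+31+24+29 = 106
Upland → Vale → Knoll → Oak → Ivy: 22+31+19+29 = 101
… (10 more)
The minimum is 86.
One shortest path: Upland → Knoll → Oak → Ivy → Vale.

86 blocks — the minimum one-way total.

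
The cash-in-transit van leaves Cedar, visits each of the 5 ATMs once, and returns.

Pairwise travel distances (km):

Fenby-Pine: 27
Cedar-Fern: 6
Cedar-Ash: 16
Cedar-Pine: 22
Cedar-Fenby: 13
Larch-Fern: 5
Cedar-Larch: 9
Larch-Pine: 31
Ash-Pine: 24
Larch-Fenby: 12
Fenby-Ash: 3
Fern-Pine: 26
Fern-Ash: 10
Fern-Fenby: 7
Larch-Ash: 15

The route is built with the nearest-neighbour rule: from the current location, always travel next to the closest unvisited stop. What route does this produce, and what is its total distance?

At Cedar the remaining stops are Fern 6, Larch 9, Fenby 13, Ash 16, Pine 22; go to Fern.
At Fern the remaining stops are Larch 5, Fenby 7, Ash 10, Pine 26; go to Larch.
At Larch the remaining stops are Fenby 12, Ash 15, Pine 31; go to Fenby.
At Fenby the remaining stops are Ash 3, Pine 27; go to Ash.
At Ash the remaining stops are Pine 24; go to Pine.
Return Pine→Cedar: 22.
Total = 6 + 5 + 12 + 3 + 24 + 22 = 72.

72 km along Cedar → Fern → Larch → Fenby → Ash → Pine → Cedar.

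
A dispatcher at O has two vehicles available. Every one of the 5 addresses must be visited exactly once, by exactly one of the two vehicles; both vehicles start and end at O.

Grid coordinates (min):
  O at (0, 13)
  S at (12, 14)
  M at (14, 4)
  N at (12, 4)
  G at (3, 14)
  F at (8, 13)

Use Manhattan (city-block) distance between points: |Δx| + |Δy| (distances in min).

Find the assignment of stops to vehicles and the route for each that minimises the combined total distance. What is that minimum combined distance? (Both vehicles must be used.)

56 min — the smallest possible combined total.

Check every non-empty split of the stops between the two vehicles; for each half take its own optimal tour:
  {S} + {M, N, G, F}: 26 + 48 = 74
  {M} + {S, N, G, F}: 46 + 44 = 90
  {S, M} + {N, G, F}: 48 + 44 = 92
  {N} + {S, M, G, F}: 42 + 48 = 90
  {S, N} + {M, G, F}: 44 + 48 = 92
  {M, N} + {S, G, F}: 46 + 26 = 72
  … (15 splits in total)
  {G} + {S, M, N, F}: 8 + 48 = 56  ← best
Best: vehicle 1 O → G → O = 8; vehicle 2 O → S → M → N → F → O = 48; combined 56.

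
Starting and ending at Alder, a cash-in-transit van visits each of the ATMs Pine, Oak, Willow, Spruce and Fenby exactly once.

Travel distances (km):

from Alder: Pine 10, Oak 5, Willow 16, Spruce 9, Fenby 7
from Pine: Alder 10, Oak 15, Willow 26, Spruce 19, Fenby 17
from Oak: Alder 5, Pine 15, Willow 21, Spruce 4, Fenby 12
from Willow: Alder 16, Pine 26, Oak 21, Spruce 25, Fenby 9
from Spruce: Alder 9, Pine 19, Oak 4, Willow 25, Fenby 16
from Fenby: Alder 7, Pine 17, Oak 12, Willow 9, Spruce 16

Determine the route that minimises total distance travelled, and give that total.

Shortest round trip = 70 km.

Alder - Pine - Oak - Willow - Spruce - Fenby - Alder: 10+15+21+25+16+7 = 94
Alder - Pine - Oak - Willow - Fenby - Spruce - Alder: 10+15+21+9+16+9 = 80
Alder - Pine - Oak - Spruce - Willow - Fenby - Alder: 10+15+4+25+9+7 = 70
Alder - Pine - Oak - Spruce - Fenby - Willow - Alder: 10+15+4+16+9+16 = 70
Alder - Pine - Oak - Fenby - Willow - Spruce - Alder: 10+15+12+9+25+9 = 80
Alder - Pine - Oak - Fenby - Spruce - Willow - Alder: 10+15+12+16+25+16 = 94
Alder - Pine - Willow - Oak - Spruce - Fenby - Alder: 10+26+21+4+16+7 = 84
Alder - Pine - Willow - Oak - Fenby - Spruce - Alder: 10+26+21+12+16+9 = 94
Alder - Pine - Willow - Spruce - Oak - Fenby - Alder: 10+26+25+4+12+7 = 84
Alder - Pine - Willow - Spruce - Fenby - Oak - Alder: 10+26+25+16+12+5 = 94
Alder - Pine - Willow - Fenby - Oak - Spruce - Alder: 10+26+9+12+4+9 = 70
Alder - Pine - Willow - Fenby - Spruce - Oak - Alder: 10+26+9+16+4+5 = 70
Alder - Pine - Spruce - Oak - Willow - Fenby - Alder: 10+19+4+21+9+7 = 70
Alder - Pine - Spruce - Oak - Fenby - Willow - Alder: 10+19+4+12+9+16 = 70
… (46 more)
The minimum is 70.
One optimal route: Alder → Pine → Oak → Spruce → Willow → Fenby → Alder (or its reverse).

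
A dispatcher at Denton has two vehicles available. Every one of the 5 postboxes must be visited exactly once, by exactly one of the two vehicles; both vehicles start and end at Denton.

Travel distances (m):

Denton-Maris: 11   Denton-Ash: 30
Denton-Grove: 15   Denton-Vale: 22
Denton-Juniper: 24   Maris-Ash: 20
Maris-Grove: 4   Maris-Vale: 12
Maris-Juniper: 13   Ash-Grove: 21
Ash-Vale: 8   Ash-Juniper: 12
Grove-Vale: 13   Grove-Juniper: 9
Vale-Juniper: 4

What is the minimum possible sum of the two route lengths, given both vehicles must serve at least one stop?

Minimum combined distance: 88 m.

There are 2^4 − 1 = 15 ways to divide the 5 stops into two non-empty groups. For each, the best each vehicle can do is its own shortest tour through its group:
  {Maris} + {Ash, Grove, Vale, Juniper}: 22 + 66 = 88
  {Ash} + {Maris, Grove, Vale, Juniper}: 60 + 50 = 110
  {Maris, Ash} + {Grove, Vale, Juniper}: 61 + 50 = 111
  {Grove} + {Maris, Ash, Vale, Juniper}: 30 + 66 = 96
  {Maris, Grove} + {Ash, Vale, Juniper}: 30 + 66 = 96
  {Ash, Grove} + {Maris, Vale, Juniper}: 66 + 50 = 116
  … (15 splits in total)
Best: vehicle 1 Denton → Maris → Denton = 22; vehicle 2 Denton → Ash → Vale → Juniper → Grove → Denton = 66; combined 88.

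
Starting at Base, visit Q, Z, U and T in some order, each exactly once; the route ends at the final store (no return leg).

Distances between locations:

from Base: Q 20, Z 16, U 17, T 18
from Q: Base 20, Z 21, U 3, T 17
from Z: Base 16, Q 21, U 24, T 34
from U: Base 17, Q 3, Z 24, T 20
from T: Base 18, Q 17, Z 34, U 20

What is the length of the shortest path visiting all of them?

There are 4! = 24 possible orderings.
Base → Q → Z → U → T: 20+21+24+20 = 85
Base → Q → Z → T → U: 20+21+34+20 = 95
Base → Q → U → Z → T: 20+3+24+34 = 81
Base → Q → U → T → Z: 20+3+20+34 = 77
Base → Q → T → Z → U: 20+17+34+24 = 95
Base → Q → T → U → Z: 20+17+20+24 = 81
Base → Z → Q → U → T: 16+21+3+20 = 60
Base → Z → Q → T → U: 16+21+17+20 = 74
Base → Z → U → Q → T: 16+24+3+17 = 60
Base → Z → U → T → Q: 16+24+20+17 = 77
Base → Z → T → Q → U: 16+34+17+3 = 70
Base → Z → T → U → Q: 16+34+20+3 = 73
Base → U → Q → Z → T: 17+3+21+34 = 75
Base → U → Q → T → Z: 17+3+17+34 = 71
… (10 more)
The minimum is 60.
One shortest path: Base → Z → Q → U → T.

Shortest open route: 60.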